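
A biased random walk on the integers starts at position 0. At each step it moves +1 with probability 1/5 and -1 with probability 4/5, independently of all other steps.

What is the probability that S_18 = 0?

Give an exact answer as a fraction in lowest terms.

To be at 0 after 18 steps: need exactly 9 steps of +1 and 9 of -1.
Number of such sequences: C(18,9) = 48620
Each has probability (1/5)^9 · (4/5)^9 = 262144/3814697265625
P = 48620 · 262144/3814697265625 = 2549088256/762939453125

Answer: 2549088256/762939453125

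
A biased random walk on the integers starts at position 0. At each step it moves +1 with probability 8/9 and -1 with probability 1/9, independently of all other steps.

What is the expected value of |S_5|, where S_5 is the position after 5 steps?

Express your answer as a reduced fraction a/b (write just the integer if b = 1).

Answer: 25685/6561

Derivation:
S_5 takes values m ≡ 1 (mod 2) with |m| ≤ 5; P(S_5=m) = C(5,(5+m)/2) · (8/9)^((5+m)/2) · (1/9)^((5-m)/2).
Distribution: P(S=-5)=1/59049, P(S=-3)=40/59049, P(S=-1)=640/59049, P(S=1)=5120/59049, P(S=3)=20480/59049, P(S=5)=32768/59049
E[|S_5|] = Σ_m |m|·P(S_5=m) = 25685/6561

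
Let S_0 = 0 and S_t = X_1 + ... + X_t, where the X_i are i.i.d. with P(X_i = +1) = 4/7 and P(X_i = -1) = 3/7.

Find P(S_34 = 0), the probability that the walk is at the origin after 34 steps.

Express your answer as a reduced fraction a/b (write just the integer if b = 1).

Answer: 5177364678450567690049290240/54116956037952111668959660849

Derivation:
To be at 0 after 34 steps: need exactly 17 steps of +1 and 17 of -1.
Number of such sequences: C(34,17) = 2333606220
Each has probability (4/7)^17 · (3/7)^17 = 2218611106740436992/54116956037952111668959660849
P = 2333606220 · 2218611106740436992/54116956037952111668959660849 = 5177364678450567690049290240/54116956037952111668959660849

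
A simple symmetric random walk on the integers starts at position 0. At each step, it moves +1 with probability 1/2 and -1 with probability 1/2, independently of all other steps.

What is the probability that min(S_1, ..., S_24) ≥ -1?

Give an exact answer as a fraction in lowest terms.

Let f(t,s) = #length-t paths at position s with S_1..S_t all ≥ -1.
f(t,s) = f(t-1,s-1) + f(t-1,s+1) for s ≥ -1; f(t,s) = 0 for s < -1.
t=0: f(0,0)=1
t=1: f(1,-1)=1 f(1,1)=1
t=2: f(2,0)=2 f(2,2)=1
t=3: f(3,-1)=2 f(3,1)=3 f(3,3)=1
t=4: f(4,0)=5 f(4,2)=4 f(4,4)=1
t=5: f(5,-1)=5 f(5,1)=9 f(5,3)=5 f(5,5)=1
t=6: f(6,0)=14 f(6,2)=14 f(6,4)=6 f(6,6)=1
t=7: f(7,-1)=14 f(7,1)=28 f(7,3)=20 f(7,5)=7 f(7,7)=1
t=8: f(8,0)=42 f(8,2)=48 f(8,4)=27 f(8,6)=8 f(8,8)=1
t=9: f(9,-1)=42 f(9,1)=90 f(9,3)=75 f(9,5)=35 f(9,7)=9 f(9,9)=1
t=10: f(10,0)=132 f(10,2)=165 f(10,4)=110 f(10,6)=44 f(10,8)=10 f(10,10)=1
t=11: f(11,-1)=132 f(11,1)=297 f(11,3)=275 f(11,5)=154 f(11,7)=54 f(11,9)=11 f(11,11)=1
t=12: f(12,0)=429 f(12,2)=572 f(12,4)=429 f(12,6)=208 f(12,8)=65 f(12,10)=12 f(12,12)=1
t=13: f(13,-1)=429 f(13,1)=1001 f(13,3)=1001 f(13,5)=637 f(13,7)=273 f(13,9)=77 f(13,11)=13 f(13,13)=1
t=14: f(14,0)=1430 f(14,2)=2002 f(14,4)=1638 f(14,6)=910 f(14,8)=350 f(14,10)=90 f(14,12)=14 f(14,14)=1
t=15: f(15,-1)=1430 f(15,1)=3432 f(15,3)=3640 f(15,5)=2548 f(15,7)=1260 f(15,9)=440 f(15,11)=104 f(15,13)=15 f(15,15)=1
t=16: f(16,0)=4862 f(16,2)=7072 f(16,4)=6188 f(16,6)=3808 f(16,8)=1700 f(16,10)=544 f(16,12)=119 f(16,14)=16 f(16,16)=1
t=17: f(17,-1)=4862 f(17,1)=11934 f(17,3)=13260 f(17,5)=9996 f(17,7)=5508 f(17,9)=2244 f(17,11)=663 f(17,13)=135 f(17,15)=17 f(17,17)=1
t=18: f(18,0)=16796 f(18,2)=25194 f(18,4)=23256 f(18,6)=15504 f(18,8)=7752 f(18,10)=2907 f(18,12)=798 f(18,14)=152 f(18,16)=18 f(18,18)=1
t=19: f(19,-1)=16796 f(19,1)=41990 f(19,3)=48450 f(19,5)=38760 f(19,7)=23256 f(19,9)=10659 f(19,11)=3705 f(19,13)=950 f(19,15)=170 f(19,17)=19 f(19,19)=1
t=20: f(20,0)=58786 f(20,2)=90440 f(20,4)=87210 f(20,6)=62016 f(20,8)=33915 f(20,10)=14364 f(20,12)=4655 f(20,14)=1120 f(20,16)=189 f(20,18)=20 f(20,20)=1
t=21: f(21,-1)=58786 f(21,1)=149226 f(21,3)=177650 f(21,5)=149226 f(21,7)=95931 f(21,9)=48279 f(21,11)=19019 f(21,13)=5775 f(21,15)=1309 f(21,17)=209 f(21,19)=21 f(21,21)=1
t=22: f(22,0)=208012 f(22,2)=326876 f(22,4)=326876 f(22,6)=245157 f(22,8)=144210 f(22,10)=67298 f(22,12)=24794 f(22,14)=7084 f(22,16)=1518 f(22,18)=230 f(22,20)=22 f(22,22)=1
t=23: f(23,-1)=208012 f(23,1)=534888 f(23,3)=653752 f(23,5)=572033 f(23,7)=389367 f(23,9)=211508 f(23,11)=92092 f(23,13)=31878 f(23,15)=8602 f(23,17)=1748 f(23,19)=252 f(23,21)=23 f(23,23)=1
t=24: f(24,0)=742900 f(24,2)=1188640 f(24,4)=1225785 f(24,6)=961400 f(24,8)=600875 f(24,10)=303600 f(24,12)=123970 f(24,14)=40480 f(24,16)=10350 f(24,18)=2000 f(24,20)=275 f(24,22)=24 f(24,24)=1
Σ_s f(24,s) = 5200300
P = 5200300/16777216 = 1300075/4194304

Answer: 1300075/4194304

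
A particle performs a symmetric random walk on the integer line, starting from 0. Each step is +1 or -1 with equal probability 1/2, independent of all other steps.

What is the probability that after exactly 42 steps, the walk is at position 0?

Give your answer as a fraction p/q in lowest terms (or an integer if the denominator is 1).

To return to 0 after 42 steps: need exactly 21 steps of +1 and 21 of -1.
Favorable paths: C(42,21) = 538257874440
Total paths: 2^42 = 4398046511104
P = 538257874440/4398046511104 = 67282234305/549755813888

Answer: 67282234305/549755813888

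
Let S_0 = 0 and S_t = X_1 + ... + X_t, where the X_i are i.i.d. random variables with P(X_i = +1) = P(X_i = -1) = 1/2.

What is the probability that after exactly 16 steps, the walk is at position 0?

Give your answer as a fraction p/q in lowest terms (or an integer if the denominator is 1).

To return to 0 after 16 steps: need exactly 8 steps of +1 and 8 of -1.
Favorable paths: C(16,8) = 12870
Total paths: 2^16 = 65536
P = 12870/65536 = 6435/32768

Answer: 6435/32768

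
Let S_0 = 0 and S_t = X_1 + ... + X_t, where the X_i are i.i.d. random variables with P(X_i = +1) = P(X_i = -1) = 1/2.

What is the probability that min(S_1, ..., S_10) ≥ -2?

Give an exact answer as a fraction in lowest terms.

Answer: 21/32

Derivation:
Let f(t,s) = #length-t paths at position s with S_1..S_t all ≥ -2.
f(t,s) = f(t-1,s-1) + f(t-1,s+1) for s ≥ -2; f(t,s) = 0 for s < -2.
t=0: f(0,0)=1
t=1: f(1,-1)=1 f(1,1)=1
t=2: f(2,-2)=1 f(2,0)=2 f(2,2)=1
t=3: f(3,-1)=3 f(3,1)=3 f(3,3)=1
t=4: f(4,-2)=3 f(4,0)=6 f(4,2)=4 f(4,4)=1
t=5: f(5,-1)=9 f(5,1)=10 f(5,3)=5 f(5,5)=1
t=6: f(6,-2)=9 f(6,0)=19 f(6,2)=15 f(6,4)=6 f(6,6)=1
t=7: f(7,-1)=28 f(7,1)=34 f(7,3)=21 f(7,5)=7 f(7,7)=1
t=8: f(8,-2)=28 f(8,0)=62 f(8,2)=55 f(8,4)=28 f(8,6)=8 f(8,8)=1
t=9: f(9,-1)=90 f(9,1)=117 f(9,3)=83 f(9,5)=36 f(9,7)=9 f(9,9)=1
t=10: f(10,-2)=90 f(10,0)=207 f(10,2)=200 f(10,4)=119 f(10,6)=45 f(10,8)=10 f(10,10)=1
Σ_s f(10,s) = 672
P = 672/1024 = 21/32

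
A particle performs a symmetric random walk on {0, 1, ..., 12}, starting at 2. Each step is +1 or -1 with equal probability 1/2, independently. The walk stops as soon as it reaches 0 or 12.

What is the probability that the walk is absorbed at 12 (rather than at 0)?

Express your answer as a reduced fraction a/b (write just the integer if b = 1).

Answer: 1/6

Derivation:
Symmetric walk (p = 1/2): the harmonic-function argument gives P(hit 12 before 0 | start at 2) = a/N.
P = 2/12 = 1/6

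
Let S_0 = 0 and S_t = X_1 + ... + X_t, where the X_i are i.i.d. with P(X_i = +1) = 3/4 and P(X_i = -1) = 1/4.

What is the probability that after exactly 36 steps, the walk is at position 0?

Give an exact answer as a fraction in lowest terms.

Answer: 878973338916790425/1180591620717411303424

Derivation:
To be at 0 after 36 steps: need exactly 18 steps of +1 and 18 of -1.
Number of such sequences: C(36,18) = 9075135300
Each has probability (3/4)^18 · (1/4)^18 = 387420489/4722366482869645213696
P = 9075135300 · 387420489/4722366482869645213696 = 878973338916790425/1180591620717411303424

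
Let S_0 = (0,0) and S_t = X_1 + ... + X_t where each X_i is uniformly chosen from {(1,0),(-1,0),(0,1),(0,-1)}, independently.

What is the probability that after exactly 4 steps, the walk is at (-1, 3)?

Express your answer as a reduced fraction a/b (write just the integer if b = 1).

Let h be the number of horizontal steps (so 4-h are vertical). To end at (-1,3) need (h-1)/2 right-steps and ((4-h)+3)/2 up-steps.
Sum over h with 1 ≤ h ≤ 1, h ≡ 1 (mod 2), 4-h ≡ 1 (mod 2):
h=1: C(4,1)·C(1,0)·C(3,3) = 4·1·1 = 4
Total favorable: 4
Total paths: 4^4 = 256
P = 4/256 = 1/64

Answer: 1/64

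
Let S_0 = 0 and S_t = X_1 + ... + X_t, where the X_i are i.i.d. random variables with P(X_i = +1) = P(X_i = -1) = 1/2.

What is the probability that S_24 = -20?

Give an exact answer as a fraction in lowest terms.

To reach position -20 after 24 steps: need 2 steps of +1 and 22 of -1.
Favorable paths: C(24,2) = 276
Total paths: 2^24 = 16777216
P = 276/16777216 = 69/4194304

Answer: 69/4194304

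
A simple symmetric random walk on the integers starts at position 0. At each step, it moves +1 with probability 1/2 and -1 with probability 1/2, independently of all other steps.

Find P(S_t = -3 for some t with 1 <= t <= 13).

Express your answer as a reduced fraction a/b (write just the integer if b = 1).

Answer: 3473/8192

Derivation:
Count via complement. Let g(t,s) = #length-t paths at position s with S_1..S_t all ≠ -3.
g(t,s) = g(t-1,s-1) + g(t-1,s+1) for s ≠ -3; g(t,-3) = 0.
t=0: g(0,0)=1
t=1: g(1,-1)=1 g(1,1)=1
t=2: g(2,-2)=1 g(2,0)=2 g(2,2)=1
t=3: g(3,-1)=3 g(3,1)=3 g(3,3)=1
t=4: g(4,-2)=3 g(4,0)=6 g(4,2)=4 g(4,4)=1
t=5: g(5,-1)=9 g(5,1)=10 g(5,3)=5 g(5,5)=1
t=6: g(6,-2)=9 g(6,0)=19 g(6,2)=15 g(6,4)=6 g(6,6)=1
t=7: g(7,-1)=28 g(7,1)=34 g(7,3)=21 g(7,5)=7 g(7,7)=1
t=8: g(8,-2)=28 g(8,0)=62 g(8,2)=55 g(8,4)=28 g(8,6)=8 g(8,8)=1
t=9: g(9,-1)=90 g(9,1)=117 g(9,3)=83 g(9,5)=36 g(9,7)=9 g(9,9)=1
t=10: g(10,-2)=90 g(10,0)=207 g(10,2)=200 g(10,4)=119 g(10,6)=45 g(10,8)=10 g(10,10)=1
t=11: g(11,-1)=297 g(11,1)=407 g(11,3)=319 g(11,5)=164 g(11,7)=55 g(11,9)=11 g(11,11)=1
t=12: g(12,-2)=297 g(12,0)=704 g(12,2)=726 g(12,4)=483 g(12,6)=219 g(12,8)=66 g(12,10)=12 g(12,12)=1
t=13: g(13,-1)=1001 g(13,1)=1430 g(13,3)=1209 g(13,5)=702 g(13,7)=285 g(13,9)=78 g(13,11)=13 g(13,13)=1
Paths never hitting -3: Σ_s g(13,s) = 4719
Paths hitting -3: 2^13 - 4719 = 3473
P = 3473/8192 = 3473/8192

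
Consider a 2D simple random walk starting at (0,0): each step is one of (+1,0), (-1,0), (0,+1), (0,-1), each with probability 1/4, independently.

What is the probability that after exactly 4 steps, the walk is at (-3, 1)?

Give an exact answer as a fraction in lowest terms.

Let h be the number of horizontal steps (so 4-h are vertical). To end at (-3,1) need (h-3)/2 right-steps and ((4-h)+1)/2 up-steps.
Sum over h with 3 ≤ h ≤ 3, h ≡ 1 (mod 2), 4-h ≡ 1 (mod 2):
h=3: C(4,3)·C(3,0)·C(1,1) = 4·1·1 = 4
Total favorable: 4
Total paths: 4^4 = 256
P = 4/256 = 1/64

Answer: 1/64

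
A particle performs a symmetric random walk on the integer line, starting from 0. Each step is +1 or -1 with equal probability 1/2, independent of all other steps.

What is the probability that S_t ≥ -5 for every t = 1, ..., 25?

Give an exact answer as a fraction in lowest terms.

Let f(t,s) = #length-t paths at position s with S_1..S_t all ≥ -5.
f(t,s) = f(t-1,s-1) + f(t-1,s+1) for s ≥ -5; f(t,s) = 0 for s < -5.
t=0: f(0,0)=1
t=1: f(1,-1)=1 f(1,1)=1
t=2: f(2,-2)=1 f(2,0)=2 f(2,2)=1
t=3: f(3,-3)=1 f(3,-1)=3 f(3,1)=3 f(3,3)=1
t=4: f(4,-4)=1 f(4,-2)=4 f(4,0)=6 f(4,2)=4 f(4,4)=1
t=5: f(5,-5)=1 f(5,-3)=5 f(5,-1)=10 f(5,1)=10 f(5,3)=5 f(5,5)=1
t=6: f(6,-4)=6 f(6,-2)=15 f(6,0)=20 f(6,2)=15 f(6,4)=6 f(6,6)=1
t=7: f(7,-5)=6 f(7,-3)=21 f(7,-1)=35 f(7,1)=35 f(7,3)=21 f(7,5)=7 f(7,7)=1
t=8: f(8,-4)=27 f(8,-2)=56 f(8,0)=70 f(8,2)=56 f(8,4)=28 f(8,6)=8 f(8,8)=1
t=9: f(9,-5)=27 f(9,-3)=83 f(9,-1)=126 f(9,1)=126 f(9,3)=84 f(9,5)=36 f(9,7)=9 f(9,9)=1
t=10: f(10,-4)=110 f(10,-2)=209 f(10,0)=252 f(10,2)=210 f(10,4)=120 f(10,6)=45 f(10,8)=10 f(10,10)=1
t=11: f(11,-5)=110 f(11,-3)=319 f(11,-1)=461 f(11,1)=462 f(11,3)=330 f(11,5)=165 f(11,7)=55 f(11,9)=11 f(11,11)=1
t=12: f(12,-4)=429 f(12,-2)=780 f(12,0)=923 f(12,2)=792 f(12,4)=495 f(12,6)=220 f(12,8)=66 f(12,10)=12 f(12,12)=1
t=13: f(13,-5)=429 f(13,-3)=1209 f(13,-1)=1703 f(13,1)=1715 f(13,3)=1287 f(13,5)=715 f(13,7)=286 f(13,9)=78 f(13,11)=13 f(13,13)=1
t=14: f(14,-4)=1638 f(14,-2)=2912 f(14,0)=3418 f(14,2)=3002 f(14,4)=2002 f(14,6)=1001 f(14,8)=364 f(14,10)=91 f(14,12)=14 f(14,14)=1
t=15: f(15,-5)=1638 f(15,-3)=4550 f(15,-1)=6330 f(15,1)=6420 f(15,3)=5004 f(15,5)=3003 f(15,7)=1365 f(15,9)=455 f(15,11)=105 f(15,13)=15 f(15,15)=1
t=16: f(16,-4)=6188 f(16,-2)=10880 f(16,0)=12750 f(16,2)=11424 f(16,4)=8007 f(16,6)=4368 f(16,8)=1820 f(16,10)=560 f(16,12)=120 f(16,14)=16 f(16,16)=1
t=17: f(17,-5)=6188 f(17,-3)=17068 f(17,-1)=23630 f(17,1)=24174 f(17,3)=19431 f(17,5)=12375 f(17,7)=6188 f(17,9)=2380 f(17,11)=680 f(17,13)=136 f(17,15)=17 f(17,17)=1
t=18: f(18,-4)=23256 f(18,-2)=40698 f(18,0)=47804 f(18,2)=43605 f(18,4)=31806 f(18,6)=18563 f(18,8)=8568 f(18,10)=3060 f(18,12)=816 f(18,14)=153 f(18,16)=18 f(18,18)=1
t=19: f(19,-5)=23256 f(19,-3)=63954 f(19,-1)=88502 f(19,1)=91409 f(19,3)=75411 f(19,5)=50369 f(19,7)=27131 f(19,9)=11628 f(19,11)=3876 f(19,13)=969 f(19,15)=171 f(19,17)=19 f(19,19)=1
t=20: f(20,-4)=87210 f(20,-2)=152456 f(20,0)=179911 f(20,2)=166820 f(20,4)=125780 f(20,6)=77500 f(20,8)=38759 f(20,10)=15504 f(20,12)=4845 f(20,14)=1140 f(20,16)=190 f(20,18)=20 f(20,20)=1
t=21: f(21,-5)=87210 f(21,-3)=239666 f(21,-1)=332367 f(21,1)=346731 f(21,3)=292600 f(21,5)=203280 f(21,7)=116259 f(21,9)=54263 f(21,11)=20349 f(21,13)=5985 f(21,15)=1330 f(21,17)=210 f(21,19)=21 f(21,21)=1
t=22: f(22,-4)=326876 f(22,-2)=572033 f(22,0)=679098 f(22,2)=639331 f(22,4)=495880 f(22,6)=319539 f(22,8)=170522 f(22,10)=74612 f(22,12)=26334 f(22,14)=7315 f(22,16)=1540 f(22,18)=231 f(22,20)=22 f(22,22)=1
t=23: f(23,-5)=326876 f(23,-3)=898909 f(23,-1)=1251131 f(23,1)=1318429 f(23,3)=1135211 f(23,5)=815419 f(23,7)=490061 f(23,9)=245134 f(23,11)=100946 f(23,13)=33649 f(23,15)=8855 f(23,17)=1771 f(23,19)=253 f(23,21)=23 f(23,23)=1
t=24: f(24,-4)=1225785 f(24,-2)=2150040 f(24,0)=2569560 f(24,2)=2453640 f(24,4)=1950630 f(24,6)=1305480 f(24,8)=735195 f(24,10)=346080 f(24,12)=134595 f(24,14)=42504 f(24,16)=10626 f(24,18)=2024 f(24,20)=276 f(24,22)=24 f(24,24)=1
t=25: f(25,-5)=1225785 f(25,-3)=3375825 f(25,-1)=4719600 f(25,1)=5023200 f(25,3)=4404270 f(25,5)=3256110 f(25,7)=2040675 f(25,9)=1081275 f(25,11)=480675 f(25,13)=177099 f(25,15)=53130 f(25,17)=12650 f(25,19)=2300 f(25,21)=300 f(25,23)=25 f(25,25)=1
Σ_s f(25,s) = 25852920
P = 25852920/33554432 = 3231615/4194304

Answer: 3231615/4194304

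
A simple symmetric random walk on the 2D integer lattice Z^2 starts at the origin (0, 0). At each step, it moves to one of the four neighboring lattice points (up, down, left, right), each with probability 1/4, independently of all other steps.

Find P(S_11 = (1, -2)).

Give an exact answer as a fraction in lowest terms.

Let h be the number of horizontal steps (so 11-h are vertical). To end at (1,-2) need (h+1)/2 right-steps and ((11-h)-2)/2 up-steps.
Sum over h with 1 ≤ h ≤ 9, h ≡ 1 (mod 2), 11-h ≡ 0 (mod 2):
h=1: C(11,1)·C(1,1)·C(10,4) = 11·1·210 = 2310
h=3: C(11,3)·C(3,2)·C(8,3) = 165·3·56 = 27720
h=5: C(11,5)·C(5,3)·C(6,2) = 462·10·15 = 69300
h=7: C(11,7)·C(7,4)·C(4,1) = 330·35·4 = 46200
h=9: C(11,9)·C(9,5)·C(2,0) = 55·126·1 = 6930
Total favorable: 152460
Total paths: 4^11 = 4194304
P = 152460/4194304 = 38115/1048576

Answer: 38115/1048576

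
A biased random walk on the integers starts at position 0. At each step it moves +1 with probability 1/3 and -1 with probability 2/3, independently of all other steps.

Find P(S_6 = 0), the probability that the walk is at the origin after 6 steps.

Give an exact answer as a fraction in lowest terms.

Answer: 160/729

Derivation:
To be at 0 after 6 steps: need exactly 3 steps of +1 and 3 of -1.
Number of such sequences: C(6,3) = 20
Each has probability (1/3)^3 · (2/3)^3 = 8/729
P = 20 · 8/729 = 160/729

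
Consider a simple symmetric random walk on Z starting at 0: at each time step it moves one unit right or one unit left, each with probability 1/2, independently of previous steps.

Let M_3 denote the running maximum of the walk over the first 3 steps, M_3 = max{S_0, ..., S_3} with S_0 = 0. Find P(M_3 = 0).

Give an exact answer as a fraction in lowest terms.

Answer: 3/8

Derivation:
Let M_3 = max(S_0,...,S_3). Use the reflection principle: for j ≥ 1, #{paths with M_3 ≥ j} = #{S_3 ≥ j} + #{S_3 ≥ j+1}.
P(M_3 ≥ 0) = 1 since S_0 = 0, so #{M_3 ≥ 0} = 8.
#{M_3 ≥ 1} = #{S_3 ≥ 1} + #{S_3 ≥ 2} = 4 + 1 = 5.
#{M_3 = 0} = 8 - 5 = 3.
P(M_3 = 0) = 3/8 = 3/8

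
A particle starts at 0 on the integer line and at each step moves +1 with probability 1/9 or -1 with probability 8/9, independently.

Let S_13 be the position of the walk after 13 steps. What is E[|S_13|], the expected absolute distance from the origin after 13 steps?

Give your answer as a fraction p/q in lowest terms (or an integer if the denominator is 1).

Answer: 951935998559/94143178827

Derivation:
S_13 takes values m ≡ 1 (mod 2) with |m| ≤ 13; P(S_13=m) = C(13,(13+m)/2) · (1/9)^((13+m)/2) · (8/9)^((13-m)/2).
Distribution: P(S=-13)=549755813888/2541865828329, P(S=-11)=893353197568/2541865828329, P(S=-9)=223338299392/847288609443, P(S=-7)=307090161664/2541865828329, P(S=-5)=95965675520/2541865828329, P(S=-3)=2399141888/282429536481, P(S=-1)=1199570944/847288609443, P(S=1)=149946368/847288609443, P(S=3)=4685824/282429536481, P(S=5)=2928640/2541865828329, P(S=7)=146432/2541865828329, P(S=9)=1664/847288609443, P(S=11)=104/2541865828329, P(S=13)=1/2541865828329
E[|S_13|] = Σ_m |m|·P(S_13=m) = 951935998559/94143178827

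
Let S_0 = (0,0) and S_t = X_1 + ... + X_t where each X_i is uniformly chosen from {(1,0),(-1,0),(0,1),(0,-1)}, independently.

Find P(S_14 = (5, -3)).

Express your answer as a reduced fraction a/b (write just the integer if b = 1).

Let h be the number of horizontal steps (so 14-h are vertical). To end at (5,-3) need (h+5)/2 right-steps and ((14-h)-3)/2 up-steps.
Sum over h with 5 ≤ h ≤ 11, h ≡ 1 (mod 2), 14-h ≡ 1 (mod 2):
h=5: C(14,5)·C(5,5)·C(9,3) = 2002·1·84 = 168168
h=7: C(14,7)·C(7,6)·C(7,2) = 3432·7·21 = 504504
h=9: C(14,9)·C(9,7)·C(5,1) = 2002·36·5 = 360360
h=11: C(14,11)·C(11,8)·C(3,0) = 364·165·1 = 60060
Total favorable: 1093092
Total paths: 4^14 = 268435456
P = 1093092/268435456 = 273273/67108864

Answer: 273273/67108864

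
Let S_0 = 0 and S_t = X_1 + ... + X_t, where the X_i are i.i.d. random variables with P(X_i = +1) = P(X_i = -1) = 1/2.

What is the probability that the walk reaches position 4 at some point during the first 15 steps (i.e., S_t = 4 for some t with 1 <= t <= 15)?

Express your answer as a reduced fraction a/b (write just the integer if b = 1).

Answer: 309/1024

Derivation:
Count via complement. Let g(t,s) = #length-t paths at position s with S_1..S_t all ≠ 4.
g(t,s) = g(t-1,s-1) + g(t-1,s+1) for s ≠ 4; g(t,4) = 0.
t=0: g(0,0)=1
t=1: g(1,-1)=1 g(1,1)=1
t=2: g(2,-2)=1 g(2,0)=2 g(2,2)=1
t=3: g(3,-3)=1 g(3,-1)=3 g(3,1)=3 g(3,3)=1
t=4: g(4,-4)=1 g(4,-2)=4 g(4,0)=6 g(4,2)=4
t=5: g(5,-5)=1 g(5,-3)=5 g(5,-1)=10 g(5,1)=10 g(5,3)=4
t=6: g(6,-6)=1 g(6,-4)=6 g(6,-2)=15 g(6,0)=20 g(6,2)=14
t=7: g(7,-7)=1 g(7,-5)=7 g(7,-3)=21 g(7,-1)=35 g(7,1)=34 g(7,3)=14
t=8: g(8,-8)=1 g(8,-6)=8 g(8,-4)=28 g(8,-2)=56 g(8,0)=69 g(8,2)=48
t=9: g(9,-9)=1 g(9,-7)=9 g(9,-5)=36 g(9,-3)=84 g(9,-1)=125 g(9,1)=117 g(9,3)=48
t=10: g(10,-10)=1 g(10,-8)=10 g(10,-6)=45 g(10,-4)=120 g(10,-2)=209 g(10,0)=242 g(10,2)=165
t=11: g(11,-11)=1 g(11,-9)=11 g(11,-7)=55 g(11,-5)=165 g(11,-3)=329 g(11,-1)=451 g(11,1)=407 g(11,3)=165
t=12: g(12,-12)=1 g(12,-10)=12 g(12,-8)=66 g(12,-6)=220 g(12,-4)=494 g(12,-2)=780 g(12,0)=858 g(12,2)=572
t=13: g(13,-13)=1 g(13,-11)=13 g(13,-9)=78 g(13,-7)=286 g(13,-5)=714 g(13,-3)=1274 g(13,-1)=1638 g(13,1)=1430 g(13,3)=572
t=14: g(14,-14)=1 g(14,-12)=14 g(14,-10)=91 g(14,-8)=364 g(14,-6)=1000 g(14,-4)=1988 g(14,-2)=2912 g(14,0)=3068 g(14,2)=2002
t=15: g(15,-15)=1 g(15,-13)=15 g(15,-11)=105 g(15,-9)=455 g(15,-7)=1364 g(15,-5)=2988 g(15,-3)=4900 g(15,-1)=5980 g(15,1)=5070 g(15,3)=2002
Paths never hitting 4: Σ_s g(15,s) = 22880
Paths hitting 4: 2^15 - 22880 = 9888
P = 9888/32768 = 309/1024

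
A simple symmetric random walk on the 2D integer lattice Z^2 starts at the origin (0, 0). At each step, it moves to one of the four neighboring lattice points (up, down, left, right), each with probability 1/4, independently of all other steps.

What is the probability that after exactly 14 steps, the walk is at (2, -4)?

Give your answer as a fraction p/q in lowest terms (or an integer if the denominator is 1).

Answer: 3006003/268435456

Derivation:
Let h be the number of horizontal steps (so 14-h are vertical). To end at (2,-4) need (h+2)/2 right-steps and ((14-h)-4)/2 up-steps.
Sum over h with 2 ≤ h ≤ 10, h ≡ 0 (mod 2), 14-h ≡ 0 (mod 2):
h=2: C(14,2)·C(2,2)·C(12,4) = 91·1·495 = 45045
h=4: C(14,4)·C(4,3)·C(10,3) = 1001·4·120 = 480480
h=6: C(14,6)·C(6,4)·C(8,2) = 3003·15·28 = 1261260
h=8: C(14,8)·C(8,5)·C(6,1) = 3003·56·6 = 1009008
h=10: C(14,10)·C(10,6)·C(4,0) = 1001·210·1 = 210210
Total favorable: 3006003
Total paths: 4^14 = 268435456
P = 3006003/268435456 = 3006003/268435456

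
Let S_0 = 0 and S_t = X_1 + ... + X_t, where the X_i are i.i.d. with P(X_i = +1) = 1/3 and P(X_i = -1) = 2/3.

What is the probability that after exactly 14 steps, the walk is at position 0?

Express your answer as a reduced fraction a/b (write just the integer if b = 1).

Answer: 146432/1594323

Derivation:
To be at 0 after 14 steps: need exactly 7 steps of +1 and 7 of -1.
Number of such sequences: C(14,7) = 3432
Each has probability (1/3)^7 · (2/3)^7 = 128/4782969
P = 3432 · 128/4782969 = 146432/1594323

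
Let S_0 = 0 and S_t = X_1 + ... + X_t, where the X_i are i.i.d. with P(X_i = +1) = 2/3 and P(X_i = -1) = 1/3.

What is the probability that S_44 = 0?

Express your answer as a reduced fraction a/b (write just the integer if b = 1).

Answer: 2941743566642216960/328256967394537077627

Derivation:
To be at 0 after 44 steps: need exactly 22 steps of +1 and 22 of -1.
Number of such sequences: C(44,22) = 2104098963720
Each has probability (2/3)^22 · (1/3)^22 = 4194304/984770902183611232881
P = 2104098963720 · 4194304/984770902183611232881 = 2941743566642216960/328256967394537077627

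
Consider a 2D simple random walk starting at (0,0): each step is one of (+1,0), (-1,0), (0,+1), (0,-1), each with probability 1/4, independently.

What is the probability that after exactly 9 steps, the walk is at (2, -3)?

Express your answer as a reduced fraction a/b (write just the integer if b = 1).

Let h be the number of horizontal steps (so 9-h are vertical). To end at (2,-3) need (h+2)/2 right-steps and ((9-h)-3)/2 up-steps.
Sum over h with 2 ≤ h ≤ 6, h ≡ 0 (mod 2), 9-h ≡ 1 (mod 2):
h=2: C(9,2)·C(2,2)·C(7,2) = 36·1·21 = 756
h=4: C(9,4)·C(4,3)·C(5,1) = 126·4·5 = 2520
h=6: C(9,6)·C(6,4)·C(3,0) = 84·15·1 = 1260
Total favorable: 4536
Total paths: 4^9 = 262144
P = 4536/262144 = 567/32768

Answer: 567/32768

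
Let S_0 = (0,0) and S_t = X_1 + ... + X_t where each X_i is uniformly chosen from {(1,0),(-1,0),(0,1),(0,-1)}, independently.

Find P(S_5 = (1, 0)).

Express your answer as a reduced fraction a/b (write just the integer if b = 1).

Answer: 25/256

Derivation:
Let h be the number of horizontal steps (so 5-h are vertical). To end at (1,0) need (h+1)/2 right-steps and ((5-h)+0)/2 up-steps.
Sum over h with 1 ≤ h ≤ 5, h ≡ 1 (mod 2), 5-h ≡ 0 (mod 2):
h=1: C(5,1)·C(1,1)·C(4,2) = 5·1·6 = 30
h=3: C(5,3)·C(3,2)·C(2,1) = 10·3·2 = 60
h=5: C(5,5)·C(5,3)·C(0,0) = 1·10·1 = 10
Total favorable: 100
Total paths: 4^5 = 1024
P = 100/1024 = 25/256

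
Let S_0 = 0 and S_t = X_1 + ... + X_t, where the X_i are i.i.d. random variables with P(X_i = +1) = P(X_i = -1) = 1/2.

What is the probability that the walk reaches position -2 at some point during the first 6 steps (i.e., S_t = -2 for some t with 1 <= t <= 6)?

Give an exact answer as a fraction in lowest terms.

Count via complement. Let g(t,s) = #length-t paths at position s with S_1..S_t all ≠ -2.
g(t,s) = g(t-1,s-1) + g(t-1,s+1) for s ≠ -2; g(t,-2) = 0.
t=0: g(0,0)=1
t=1: g(1,-1)=1 g(1,1)=1
t=2: g(2,0)=2 g(2,2)=1
t=3: g(3,-1)=2 g(3,1)=3 g(3,3)=1
t=4: g(4,0)=5 g(4,2)=4 g(4,4)=1
t=5: g(5,-1)=5 g(5,1)=9 g(5,3)=5 g(5,5)=1
t=6: g(6,0)=14 g(6,2)=14 g(6,4)=6 g(6,6)=1
Paths never hitting -2: Σ_s g(6,s) = 35
Paths hitting -2: 2^6 - 35 = 29
P = 29/64 = 29/64

Answer: 29/64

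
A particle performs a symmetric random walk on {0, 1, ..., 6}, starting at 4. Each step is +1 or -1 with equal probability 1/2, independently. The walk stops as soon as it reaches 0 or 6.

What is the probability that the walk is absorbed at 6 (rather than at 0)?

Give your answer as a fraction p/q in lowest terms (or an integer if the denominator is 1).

Symmetric walk (p = 1/2): the harmonic-function argument gives P(hit 6 before 0 | start at 4) = a/N.
P = 4/6 = 2/3

Answer: 2/3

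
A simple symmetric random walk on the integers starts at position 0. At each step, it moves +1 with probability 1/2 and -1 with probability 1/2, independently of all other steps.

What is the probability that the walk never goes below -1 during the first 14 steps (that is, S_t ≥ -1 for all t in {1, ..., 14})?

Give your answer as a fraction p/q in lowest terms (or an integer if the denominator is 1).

Let f(t,s) = #length-t paths at position s with S_1..S_t all ≥ -1.
f(t,s) = f(t-1,s-1) + f(t-1,s+1) for s ≥ -1; f(t,s) = 0 for s < -1.
t=0: f(0,0)=1
t=1: f(1,-1)=1 f(1,1)=1
t=2: f(2,0)=2 f(2,2)=1
t=3: f(3,-1)=2 f(3,1)=3 f(3,3)=1
t=4: f(4,0)=5 f(4,2)=4 f(4,4)=1
t=5: f(5,-1)=5 f(5,1)=9 f(5,3)=5 f(5,5)=1
t=6: f(6,0)=14 f(6,2)=14 f(6,4)=6 f(6,6)=1
t=7: f(7,-1)=14 f(7,1)=28 f(7,3)=20 f(7,5)=7 f(7,7)=1
t=8: f(8,0)=42 f(8,2)=48 f(8,4)=27 f(8,6)=8 f(8,8)=1
t=9: f(9,-1)=42 f(9,1)=90 f(9,3)=75 f(9,5)=35 f(9,7)=9 f(9,9)=1
t=10: f(10,0)=132 f(10,2)=165 f(10,4)=110 f(10,6)=44 f(10,8)=10 f(10,10)=1
t=11: f(11,-1)=132 f(11,1)=297 f(11,3)=275 f(11,5)=154 f(11,7)=54 f(11,9)=11 f(11,11)=1
t=12: f(12,0)=429 f(12,2)=572 f(12,4)=429 f(12,6)=208 f(12,8)=65 f(12,10)=12 f(12,12)=1
t=13: f(13,-1)=429 f(13,1)=1001 f(13,3)=1001 f(13,5)=637 f(13,7)=273 f(13,9)=77 f(13,11)=13 f(13,13)=1
t=14: f(14,0)=1430 f(14,2)=2002 f(14,4)=1638 f(14,6)=910 f(14,8)=350 f(14,10)=90 f(14,12)=14 f(14,14)=1
Σ_s f(14,s) = 6435
P = 6435/16384 = 6435/16384

Answer: 6435/16384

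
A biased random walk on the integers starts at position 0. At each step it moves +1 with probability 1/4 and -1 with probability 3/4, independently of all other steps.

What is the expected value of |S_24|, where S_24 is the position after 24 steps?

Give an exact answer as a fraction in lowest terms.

S_24 takes values m ≡ 0 (mod 2) with |m| ≤ 24; P(S_24=m) = C(24,(24+m)/2) · (1/4)^((24+m)/2) · (3/4)^((24-m)/2).
Distribution: P(S=-24)=282429536481/281474976710656, P(S=-22)=282429536481/35184372088832, P(S=-20)=2165293113021/70368744177664, P(S=-18)=2646469360359/35184372088832, P(S=-16)=18525285522513/140737488355328, P(S=-14)=6175095174171/35184372088832, P(S=-12)=13036312034361/70368744177664, P(S=-10)=5586990871869/35184372088832, P(S=-8)=31659614940591/281474976710656, P(S=-6)=1172578331133/17592186044416, P(S=-4)=1172578331133/35184372088832, P(S=-2)=248728736907/17592186044416, P(S=0)=359274842199/70368744177664, P(S=2)=27636526323/17592186044416, P(S=4)=14476275693/35184372088832, P(S=6)=1608475077/17592186044416, P(S=8)=4825425231/281474976710656, P(S=10)=94616181/35184372088832, P(S=12)=24530121/70368744177664, P(S=14)=1291059/35184372088832, P(S=16)=430353/140737488355328, P(S=18)=6831/35184372088832, P(S=20)=621/70368744177664, P(S=22)=9/35184372088832, P(S=24)=1/281474976710656
E[|S_24|] = Σ_m |m|·P(S_24=m) = 105649962067677/8796093022208

Answer: 105649962067677/8796093022208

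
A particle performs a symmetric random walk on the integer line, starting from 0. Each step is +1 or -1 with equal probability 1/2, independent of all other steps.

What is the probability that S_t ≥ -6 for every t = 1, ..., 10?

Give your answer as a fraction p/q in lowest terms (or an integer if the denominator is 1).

Answer: 501/512

Derivation:
Let f(t,s) = #length-t paths at position s with S_1..S_t all ≥ -6.
f(t,s) = f(t-1,s-1) + f(t-1,s+1) for s ≥ -6; f(t,s) = 0 for s < -6.
t=0: f(0,0)=1
t=1: f(1,-1)=1 f(1,1)=1
t=2: f(2,-2)=1 f(2,0)=2 f(2,2)=1
t=3: f(3,-3)=1 f(3,-1)=3 f(3,1)=3 f(3,3)=1
t=4: f(4,-4)=1 f(4,-2)=4 f(4,0)=6 f(4,2)=4 f(4,4)=1
t=5: f(5,-5)=1 f(5,-3)=5 f(5,-1)=10 f(5,1)=10 f(5,3)=5 f(5,5)=1
t=6: f(6,-6)=1 f(6,-4)=6 f(6,-2)=15 f(6,0)=20 f(6,2)=15 f(6,4)=6 f(6,6)=1
t=7: f(7,-5)=7 f(7,-3)=21 f(7,-1)=35 f(7,1)=35 f(7,3)=21 f(7,5)=7 f(7,7)=1
t=8: f(8,-6)=7 f(8,-4)=28 f(8,-2)=56 f(8,0)=70 f(8,2)=56 f(8,4)=28 f(8,6)=8 f(8,8)=1
t=9: f(9,-5)=35 f(9,-3)=84 f(9,-1)=126 f(9,1)=126 f(9,3)=84 f(9,5)=36 f(9,7)=9 f(9,9)=1
t=10: f(10,-6)=35 f(10,-4)=119 f(10,-2)=210 f(10,0)=252 f(10,2)=210 f(10,4)=120 f(10,6)=45 f(10,8)=10 f(10,10)=1
Σ_s f(10,s) = 1002
P = 1002/1024 = 501/512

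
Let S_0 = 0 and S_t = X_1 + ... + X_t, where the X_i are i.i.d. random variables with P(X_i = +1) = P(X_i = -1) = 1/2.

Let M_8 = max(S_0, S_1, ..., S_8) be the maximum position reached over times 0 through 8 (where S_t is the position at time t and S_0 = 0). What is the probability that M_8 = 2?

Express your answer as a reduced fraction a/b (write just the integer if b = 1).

Let M_8 = max(S_0,...,S_8). Use the reflection principle: for j ≥ 1, #{paths with M_8 ≥ j} = #{S_8 ≥ j} + #{S_8 ≥ j+1}.
By reflection, #{M_8 ≥ 2} = #{S_8 ≥ 2} + #{S_8 ≥ 3} = 93 + 37 = 130.
#{M_8 ≥ 3} = #{S_8 ≥ 3} + #{S_8 ≥ 4} = 37 + 37 = 74.
#{M_8 = 2} = 130 - 74 = 56.
P(M_8 = 2) = 56/256 = 7/32

Answer: 7/32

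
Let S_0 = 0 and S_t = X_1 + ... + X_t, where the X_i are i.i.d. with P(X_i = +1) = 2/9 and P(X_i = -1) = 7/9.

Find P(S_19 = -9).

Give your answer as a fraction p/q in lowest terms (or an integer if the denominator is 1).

To reach position -9 after 19 steps: need 5 steps of +1 and 14 steps of -1.
Number of such sequences: C(19,5) = 11628
Each has probability (2/9)^5 · (7/9)^14 = 21703138331168/1350851717672992089
P = 11628 · 21703138331168/1350851717672992089 = 28040454723869056/150094635296999121

Answer: 28040454723869056/150094635296999121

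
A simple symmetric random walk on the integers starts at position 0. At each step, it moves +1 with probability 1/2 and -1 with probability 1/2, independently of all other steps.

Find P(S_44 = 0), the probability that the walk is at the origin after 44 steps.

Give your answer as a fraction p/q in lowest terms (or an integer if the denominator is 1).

Answer: 263012370465/2199023255552

Derivation:
To return to 0 after 44 steps: need exactly 22 steps of +1 and 22 of -1.
Favorable paths: C(44,22) = 2104098963720
Total paths: 2^44 = 17592186044416
P = 2104098963720/17592186044416 = 263012370465/2199023255552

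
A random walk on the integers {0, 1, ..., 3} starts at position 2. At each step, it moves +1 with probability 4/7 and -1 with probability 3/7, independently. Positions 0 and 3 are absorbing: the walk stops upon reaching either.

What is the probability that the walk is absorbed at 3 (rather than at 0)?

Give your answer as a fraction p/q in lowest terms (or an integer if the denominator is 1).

Answer: 28/37

Derivation:
Biased walk: p = 4/7, q = 3/7, r = q/p = 3/4
Gambler's ruin: P(hit 3 before 0 | start at 2) = (1 - r^a)/(1 - r^N)
r^2 = 9/16; r^3 = 27/64
P = (1 - 9/16) / (1 - 27/64) = 7/16 / 37/64 = 28/37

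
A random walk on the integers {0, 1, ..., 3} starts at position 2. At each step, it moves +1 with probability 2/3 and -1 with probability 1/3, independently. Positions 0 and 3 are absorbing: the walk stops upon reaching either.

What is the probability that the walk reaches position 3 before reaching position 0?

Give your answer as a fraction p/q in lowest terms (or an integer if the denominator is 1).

Biased walk: p = 2/3, q = 1/3, r = q/p = 1/2
Gambler's ruin: P(hit 3 before 0 | start at 2) = (1 - r^a)/(1 - r^N)
r^2 = 1/4; r^3 = 1/8
P = (1 - 1/4) / (1 - 1/8) = 3/4 / 7/8 = 6/7

Answer: 6/7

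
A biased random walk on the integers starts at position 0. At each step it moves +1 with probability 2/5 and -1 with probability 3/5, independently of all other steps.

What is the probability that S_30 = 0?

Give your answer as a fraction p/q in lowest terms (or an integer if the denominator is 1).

To be at 0 after 30 steps: need exactly 15 steps of +1 and 15 of -1.
Number of such sequences: C(30,15) = 155117520
Each has probability (2/5)^15 · (3/5)^15 = 470184984576/931322574615478515625
P = 155117520 · 470184984576/931322574615478515625 = 14586785749733474304/186264514923095703125

Answer: 14586785749733474304/186264514923095703125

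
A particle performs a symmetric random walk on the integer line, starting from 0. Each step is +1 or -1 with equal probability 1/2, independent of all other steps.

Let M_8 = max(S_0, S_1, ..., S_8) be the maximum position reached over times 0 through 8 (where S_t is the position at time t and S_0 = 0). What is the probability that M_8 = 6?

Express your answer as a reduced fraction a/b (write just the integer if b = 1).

Let M_8 = max(S_0,...,S_8). Use the reflection principle: for j ≥ 1, #{paths with M_8 ≥ j} = #{S_8 ≥ j} + #{S_8 ≥ j+1}.
By reflection, #{M_8 ≥ 6} = #{S_8 ≥ 6} + #{S_8 ≥ 7} = 9 + 1 = 10.
#{M_8 ≥ 7} = #{S_8 ≥ 7} + #{S_8 ≥ 8} = 1 + 1 = 2.
#{M_8 = 6} = 10 - 2 = 8.
P(M_8 = 6) = 8/256 = 1/32

Answer: 1/32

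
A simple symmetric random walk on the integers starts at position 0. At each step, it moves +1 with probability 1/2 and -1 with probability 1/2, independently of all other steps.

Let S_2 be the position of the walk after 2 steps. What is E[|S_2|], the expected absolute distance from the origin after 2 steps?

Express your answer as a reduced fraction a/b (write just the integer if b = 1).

Answer: 1

Derivation:
S_2 takes values m ≡ 0 (mod 2) with |m| ≤ 2; P(S_2=m) = C(2,(2+m)/2)/2^2.
Total paths: 2^2 = 4
Distribution: P(S=-2)=1/4, P(S=0)=2/4, P(S=2)=1/4
E[|S_2|] = Σ_m |m|·P(S_2=m) = 4/4 = 1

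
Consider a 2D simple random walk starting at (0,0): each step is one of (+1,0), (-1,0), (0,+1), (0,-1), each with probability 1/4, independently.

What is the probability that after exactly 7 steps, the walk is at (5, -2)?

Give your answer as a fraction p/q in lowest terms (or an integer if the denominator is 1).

Answer: 21/16384

Derivation:
Let h be the number of horizontal steps (so 7-h are vertical). To end at (5,-2) need (h+5)/2 right-steps and ((7-h)-2)/2 up-steps.
Sum over h with 5 ≤ h ≤ 5, h ≡ 1 (mod 2), 7-h ≡ 0 (mod 2):
h=5: C(7,5)·C(5,5)·C(2,0) = 21·1·1 = 21
Total favorable: 21
Total paths: 4^7 = 16384
P = 21/16384 = 21/16384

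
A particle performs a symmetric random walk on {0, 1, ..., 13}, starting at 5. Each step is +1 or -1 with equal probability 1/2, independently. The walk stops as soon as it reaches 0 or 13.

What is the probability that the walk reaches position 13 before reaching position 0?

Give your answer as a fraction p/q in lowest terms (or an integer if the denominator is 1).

Symmetric walk (p = 1/2): the harmonic-function argument gives P(hit 13 before 0 | start at 5) = a/N.
P = 5/13 = 5/13

Answer: 5/13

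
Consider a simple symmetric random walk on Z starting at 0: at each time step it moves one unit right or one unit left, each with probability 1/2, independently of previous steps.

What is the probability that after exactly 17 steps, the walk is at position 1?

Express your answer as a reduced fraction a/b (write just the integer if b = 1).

Answer: 12155/65536

Derivation:
To reach position 1 after 17 steps: need 9 steps of +1 and 8 of -1.
Favorable paths: C(17,9) = 24310
Total paths: 2^17 = 131072
P = 24310/131072 = 12155/65536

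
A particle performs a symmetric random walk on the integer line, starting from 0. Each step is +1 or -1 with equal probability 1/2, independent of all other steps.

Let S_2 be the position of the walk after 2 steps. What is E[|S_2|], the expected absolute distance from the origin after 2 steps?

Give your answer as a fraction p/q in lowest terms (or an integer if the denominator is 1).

S_2 takes values m ≡ 0 (mod 2) with |m| ≤ 2; P(S_2=m) = C(2,(2+m)/2)/2^2.
Total paths: 2^2 = 4
Distribution: P(S=-2)=1/4, P(S=0)=2/4, P(S=2)=1/4
E[|S_2|] = Σ_m |m|·P(S_2=m) = 4/4 = 1

Answer: 1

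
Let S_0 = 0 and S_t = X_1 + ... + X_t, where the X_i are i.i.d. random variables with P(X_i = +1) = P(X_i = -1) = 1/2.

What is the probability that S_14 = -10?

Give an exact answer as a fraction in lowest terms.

To reach position -10 after 14 steps: need 2 steps of +1 and 12 of -1.
Favorable paths: C(14,2) = 91
Total paths: 2^14 = 16384
P = 91/16384 = 91/16384

Answer: 91/16384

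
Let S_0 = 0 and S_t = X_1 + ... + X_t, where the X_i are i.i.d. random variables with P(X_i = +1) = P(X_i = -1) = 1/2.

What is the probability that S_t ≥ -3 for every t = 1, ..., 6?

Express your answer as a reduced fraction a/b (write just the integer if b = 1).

Answer: 7/8

Derivation:
Let f(t,s) = #length-t paths at position s with S_1..S_t all ≥ -3.
f(t,s) = f(t-1,s-1) + f(t-1,s+1) for s ≥ -3; f(t,s) = 0 for s < -3.
t=0: f(0,0)=1
t=1: f(1,-1)=1 f(1,1)=1
t=2: f(2,-2)=1 f(2,0)=2 f(2,2)=1
t=3: f(3,-3)=1 f(3,-1)=3 f(3,1)=3 f(3,3)=1
t=4: f(4,-2)=4 f(4,0)=6 f(4,2)=4 f(4,4)=1
t=5: f(5,-3)=4 f(5,-1)=10 f(5,1)=10 f(5,3)=5 f(5,5)=1
t=6: f(6,-2)=14 f(6,0)=20 f(6,2)=15 f(6,4)=6 f(6,6)=1
Σ_s f(6,s) = 56
P = 56/64 = 7/8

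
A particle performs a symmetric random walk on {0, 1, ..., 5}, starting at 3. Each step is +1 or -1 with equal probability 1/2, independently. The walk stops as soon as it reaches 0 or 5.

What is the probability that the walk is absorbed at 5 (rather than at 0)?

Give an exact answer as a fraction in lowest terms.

Answer: 3/5

Derivation:
Symmetric walk (p = 1/2): the harmonic-function argument gives P(hit 5 before 0 | start at 3) = a/N.
P = 3/5 = 3/5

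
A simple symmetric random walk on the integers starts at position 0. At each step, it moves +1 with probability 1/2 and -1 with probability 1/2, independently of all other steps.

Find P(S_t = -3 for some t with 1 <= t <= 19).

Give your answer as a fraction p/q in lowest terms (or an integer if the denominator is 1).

Count via complement. Let g(t,s) = #length-t paths at position s with S_1..S_t all ≠ -3.
g(t,s) = g(t-1,s-1) + g(t-1,s+1) for s ≠ -3; g(t,-3) = 0.
t=0: g(0,0)=1
t=1: g(1,-1)=1 g(1,1)=1
t=2: g(2,-2)=1 g(2,0)=2 g(2,2)=1
t=3: g(3,-1)=3 g(3,1)=3 g(3,3)=1
t=4: g(4,-2)=3 g(4,0)=6 g(4,2)=4 g(4,4)=1
t=5: g(5,-1)=9 g(5,1)=10 g(5,3)=5 g(5,5)=1
t=6: g(6,-2)=9 g(6,0)=19 g(6,2)=15 g(6,4)=6 g(6,6)=1
t=7: g(7,-1)=28 g(7,1)=34 g(7,3)=21 g(7,5)=7 g(7,7)=1
t=8: g(8,-2)=28 g(8,0)=62 g(8,2)=55 g(8,4)=28 g(8,6)=8 g(8,8)=1
t=9: g(9,-1)=90 g(9,1)=117 g(9,3)=83 g(9,5)=36 g(9,7)=9 g(9,9)=1
t=10: g(10,-2)=90 g(10,0)=207 g(10,2)=200 g(10,4)=119 g(10,6)=45 g(10,8)=10 g(10,10)=1
t=11: g(11,-1)=297 g(11,1)=407 g(11,3)=319 g(11,5)=164 g(11,7)=55 g(11,9)=11 g(11,11)=1
t=12: g(12,-2)=297 g(12,0)=704 g(12,2)=726 g(12,4)=483 g(12,6)=219 g(12,8)=66 g(12,10)=12 g(12,12)=1
t=13: g(13,-1)=1001 g(13,1)=1430 g(13,3)=1209 g(13,5)=702 g(13,7)=285 g(13,9)=78 g(13,11)=13 g(13,13)=1
t=14: g(14,-2)=1001 g(14,0)=2431 g(14,2)=2639 g(14,4)=1911 g(14,6)=987 g(14,8)=363 g(14,10)=91 g(14,12)=14 g(14,14)=1
t=15: g(15,-1)=3432 g(15,1)=5070 g(15,3)=4550 g(15,5)=2898 g(15,7)=1350 g(15,9)=454 g(15,11)=105 g(15,13)=15 g(15,15)=1
t=16: g(16,-2)=3432 g(16,0)=8502 g(16,2)=9620 g(16,4)=7448 g(16,6)=4248 g(16,8)=1804 g(16,10)=559 g(16,12)=120 g(16,14)=16 g(16,16)=1
t=17: g(17,-1)=11934 g(17,1)=18122 g(17,3)=17068 g(17,5)=11696 g(17,7)=6052 g(17,9)=2363 g(17,11)=679 g(17,13)=136 g(17,15)=17 g(17,17)=1
t=18: g(18,-2)=11934 g(18,0)=30056 g(18,2)=35190 g(18,4)=28764 g(18,6)=17748 g(18,8)=8415 g(18,10)=3042 g(18,12)=815 g(18,14)=153 g(18,16)=18 g(18,18)=1
t=19: g(19,-1)=41990 g(19,1)=65246 g(19,3)=63954 g(19,5)=46512 g(19,7)=26163 g(19,9)=11457 g(19,11)=3857 g(19,13)=968 g(19,15)=171 g(19,17)=19 g(19,19)=1
Paths never hitting -3: Σ_s g(19,s) = 260338
Paths hitting -3: 2^19 - 260338 = 263950
P = 263950/524288 = 131975/262144

Answer: 131975/262144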